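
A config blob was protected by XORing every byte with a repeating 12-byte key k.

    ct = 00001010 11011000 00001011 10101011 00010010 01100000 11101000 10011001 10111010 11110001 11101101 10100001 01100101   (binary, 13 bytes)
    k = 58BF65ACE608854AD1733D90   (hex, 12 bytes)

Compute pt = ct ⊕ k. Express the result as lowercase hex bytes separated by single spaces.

52 67 6e 07 f4 68 6d d3 6b 82 d0 31 3d

The 12-byte key repeats, so the effective keystream is 58 bf 65 ac e6 08 85 4a d1 73 3d 90 58.
byte 0:  10 ^  88 =  82
byte 1: 216 ^ 191 = 103
byte 2:  11 ^ 101 = 110
byte 3: 171 ^ 172 =   7
byte 4:  18 ^ 230 = 244
byte 5:  96 ^   8 = 104
byte 6: 232 ^ 133 = 109
byte 7: 153 ^  74 = 211
byte 8: 186 ^ 209 = 107
byte 9: 241 ^ 115 = 130
byte 10: 237 ^  61 = 208
byte 11: 161 ^ 144 =  49
byte 12: 101 ^  88 =  61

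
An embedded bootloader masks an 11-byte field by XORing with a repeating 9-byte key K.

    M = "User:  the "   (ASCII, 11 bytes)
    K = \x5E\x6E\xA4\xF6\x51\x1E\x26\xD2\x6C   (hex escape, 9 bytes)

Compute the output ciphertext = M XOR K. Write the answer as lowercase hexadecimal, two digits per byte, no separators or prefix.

The 9-byte key repeats, so the effective keystream is 5e 6e a4 f6 51 1e 26 d2 6c 5e 6e.
byte 0: 55 XOR 5e = 0b
byte 1: 73 XOR 6e = 1d
byte 2: 65 XOR a4 = c1
byte 3: 72 XOR f6 = 84
byte 4: 3a XOR 51 = 6b
byte 5: 20 XOR 1e = 3e
byte 6: 20 XOR 26 = 06
byte 7: 74 XOR d2 = a6
byte 8: 68 XOR 6c = 04
byte 9: 65 XOR 5e = 3b
byte 10: 20 XOR 6e = 4e

0b1dc1846b3e06a6043b4e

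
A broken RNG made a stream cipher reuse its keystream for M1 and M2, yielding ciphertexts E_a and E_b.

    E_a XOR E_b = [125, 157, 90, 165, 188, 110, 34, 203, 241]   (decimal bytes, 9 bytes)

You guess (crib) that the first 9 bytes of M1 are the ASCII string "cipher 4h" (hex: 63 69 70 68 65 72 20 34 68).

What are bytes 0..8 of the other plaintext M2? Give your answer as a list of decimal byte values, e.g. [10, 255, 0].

[30, 244, 42, 205, 217, 28, 2, 255, 153]

Since E_a ⊕ E_b = M1 ⊕ M2, XORing with the guessed M1 bytes yields the corresponding M2 bytes: M2 = (E_a ⊕ E_b) ⊕ M1.
7d xor 63 = 1e
9d xor 69 = f4
5a xor 70 = 2a
a5 xor 68 = cd
bc xor 65 = d9
6e xor 72 = 1c
22 xor 20 = 02
cb xor 34 = ff
f1 xor 68 = 99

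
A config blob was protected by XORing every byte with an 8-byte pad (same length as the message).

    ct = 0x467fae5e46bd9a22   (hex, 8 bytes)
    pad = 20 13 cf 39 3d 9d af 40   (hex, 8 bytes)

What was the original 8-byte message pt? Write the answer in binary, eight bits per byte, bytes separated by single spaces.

01000110 ⊕ 00100000 = 01100110
01111111 ⊕ 00010011 = 01101100
10101110 ⊕ 11001111 = 01100001
01011110 ⊕ 00111001 = 01100111
01000110 ⊕ 00111101 = 01111011
10111101 ⊕ 10011101 = 00100000
10011010 ⊕ 10101111 = 00110101
00100010 ⊕ 01000000 = 01100010

01100110 01101100 01100001 01100111 01111011 00100000 00110101 01100010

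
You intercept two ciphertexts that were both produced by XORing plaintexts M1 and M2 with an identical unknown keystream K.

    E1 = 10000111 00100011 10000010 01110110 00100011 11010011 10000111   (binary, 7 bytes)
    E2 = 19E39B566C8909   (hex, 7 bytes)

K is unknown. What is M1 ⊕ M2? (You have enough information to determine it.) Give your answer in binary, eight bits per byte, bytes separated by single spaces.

E1 ⊕ E2 = (M1 ⊕ K) ⊕ (M2 ⊕ K) = M1 ⊕ M2 — the shared key cancels under XOR.
87 ^ 19 = 9e
23 ^ e3 = c0
82 ^ 9b = 19
76 ^ 56 = 20
23 ^ 6c = 4f
d3 ^ 89 = 5a
87 ^ 09 = 8e

10011110 11000000 00011001 00100000 01001111 01011010 10001110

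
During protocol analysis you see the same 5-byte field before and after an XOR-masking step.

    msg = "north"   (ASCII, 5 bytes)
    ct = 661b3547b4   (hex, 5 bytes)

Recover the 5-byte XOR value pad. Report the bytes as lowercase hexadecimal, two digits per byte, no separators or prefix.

Since ct = msg ⊕ pad, XORing both sides with msg gives pad = msg ⊕ ct.
byte 0: 6e ^ 66 = 08
byte 1: 6f ^ 1b = 74
byte 2: 72 ^ 35 = 47
byte 3: 74 ^ 47 = 33
byte 4: 68 ^ b4 = dc

08744733dc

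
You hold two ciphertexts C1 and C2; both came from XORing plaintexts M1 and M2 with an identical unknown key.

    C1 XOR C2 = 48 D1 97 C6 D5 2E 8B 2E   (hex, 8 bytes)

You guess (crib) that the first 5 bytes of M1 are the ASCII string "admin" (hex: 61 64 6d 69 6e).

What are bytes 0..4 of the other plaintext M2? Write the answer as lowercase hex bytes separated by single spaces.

29 b5 fa af bb

Since C1 ⊕ C2 = M1 ⊕ M2, XORing with the guessed M1 bytes yields the corresponding M2 bytes: M2 = (C1 ⊕ C2) ⊕ M1.
byte 0:  72 ^  97 =  41
byte 1: 209 ^ 100 = 181
byte 2: 151 ^ 109 = 250
byte 3: 198 ^ 105 = 175
byte 4: 213 ^ 110 = 187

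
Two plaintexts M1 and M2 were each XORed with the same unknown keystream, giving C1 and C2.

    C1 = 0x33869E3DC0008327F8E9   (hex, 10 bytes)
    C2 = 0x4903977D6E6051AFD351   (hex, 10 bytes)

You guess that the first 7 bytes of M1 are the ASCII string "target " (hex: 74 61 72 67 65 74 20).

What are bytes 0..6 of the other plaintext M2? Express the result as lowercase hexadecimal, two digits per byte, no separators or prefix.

First, C1 ⊕ C2 = (M1 ⊕ K) ⊕ (M2 ⊕ K) = M1 ⊕ M2, so the key drops out. Then M2 = (M1 ⊕ M2) ⊕ M1 over the first 7 bytes.
byte 0: (33 xor 49) xor 74 = 7a xor 74 = 0e
byte 1: (86 xor 03) xor 61 = 85 xor 61 = e4
byte 2: (9e xor 97) xor 72 = 09 xor 72 = 7b
byte 3: (3d xor 7d) xor 67 = 40 xor 67 = 27
byte 4: (c0 xor 6e) xor 65 = ae xor 65 = cb
byte 5: (00 xor 60) xor 74 = 60 xor 74 = 14
byte 6: (83 xor 51) xor 20 = d2 xor 20 = f2

0ee47b27cb14f2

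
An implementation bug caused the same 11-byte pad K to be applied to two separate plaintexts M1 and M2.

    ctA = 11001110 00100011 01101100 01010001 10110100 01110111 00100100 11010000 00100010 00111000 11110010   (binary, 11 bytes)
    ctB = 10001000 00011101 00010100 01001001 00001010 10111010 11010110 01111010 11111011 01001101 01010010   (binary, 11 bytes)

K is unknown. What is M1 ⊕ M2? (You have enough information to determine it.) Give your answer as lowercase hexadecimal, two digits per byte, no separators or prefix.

463e7818becdf2aad975a0

ctA ⊕ ctB = (M1 ⊕ K) ⊕ (M2 ⊕ K) = M1 ⊕ M2 — the shared key cancels under XOR.
ce ^ 88 = 46
23 ^ 1d = 3e
6c ^ 14 = 78
51 ^ 49 = 18
b4 ^ 0a = be
77 ^ ba = cd
24 ^ d6 = f2
d0 ^ 7a = aa
22 ^ fb = d9
38 ^ 4d = 75
f2 ^ 52 = a0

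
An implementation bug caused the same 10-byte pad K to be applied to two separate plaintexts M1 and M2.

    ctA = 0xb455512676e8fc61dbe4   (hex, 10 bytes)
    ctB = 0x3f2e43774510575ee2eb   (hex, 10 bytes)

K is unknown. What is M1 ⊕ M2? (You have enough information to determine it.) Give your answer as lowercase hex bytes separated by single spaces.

ctA ⊕ ctB = (M1 ⊕ K) ⊕ (M2 ⊕ K) = M1 ⊕ M2 — the shared key cancels under XOR.
byte 0: b4 xor 3f = 8b
byte 1: 55 xor 2e = 7b
byte 2: 51 xor 43 = 12
byte 3: 26 xor 77 = 51
byte 4: 76 xor 45 = 33
byte 5: e8 xor 10 = f8
byte 6: fc xor 57 = ab
byte 7: 61 xor 5e = 3f
byte 8: db xor e2 = 39
byte 9: e4 xor eb = 0f

8b 7b 12 51 33 f8 ab 3f 39 0f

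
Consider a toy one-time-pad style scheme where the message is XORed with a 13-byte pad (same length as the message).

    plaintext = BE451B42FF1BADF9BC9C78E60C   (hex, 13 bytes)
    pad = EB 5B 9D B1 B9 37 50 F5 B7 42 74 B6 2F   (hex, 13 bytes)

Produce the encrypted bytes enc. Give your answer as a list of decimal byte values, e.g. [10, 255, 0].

[85, 30, 134, 243, 70, 44, 253, 12, 11, 222, 12, 80, 35]

190 ⊕ 235 =  85
 69 ⊕  91 =  30
 27 ⊕ 157 = 134
 66 ⊕ 177 = 243
255 ⊕ 185 =  70
 27 ⊕  55 =  44
173 ⊕  80 = 253
249 ⊕ 245 =  12
188 ⊕ 183 =  11
156 ⊕  66 = 222
120 ⊕ 116 =  12
230 ⊕ 182 =  80
 12 ⊕  47 =  35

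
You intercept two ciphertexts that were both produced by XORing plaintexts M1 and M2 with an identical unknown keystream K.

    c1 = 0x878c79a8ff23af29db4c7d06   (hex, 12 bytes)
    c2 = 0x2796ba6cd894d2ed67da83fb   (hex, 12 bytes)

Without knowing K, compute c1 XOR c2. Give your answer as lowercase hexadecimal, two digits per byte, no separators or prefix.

a01ac3c427b77dc4bc96fefd

c1 ⊕ c2 = (M1 ⊕ K) ⊕ (M2 ⊕ K) = M1 ⊕ M2 — the shared key cancels under XOR.
87 xor 27 = a0
8c xor 96 = 1a
79 xor ba = c3
a8 xor 6c = c4
ff xor d8 = 27
23 xor 94 = b7
af xor d2 = 7d
29 xor ed = c4
db xor 67 = bc
4c xor da = 96
7d xor 83 = fe
06 xor fb = fd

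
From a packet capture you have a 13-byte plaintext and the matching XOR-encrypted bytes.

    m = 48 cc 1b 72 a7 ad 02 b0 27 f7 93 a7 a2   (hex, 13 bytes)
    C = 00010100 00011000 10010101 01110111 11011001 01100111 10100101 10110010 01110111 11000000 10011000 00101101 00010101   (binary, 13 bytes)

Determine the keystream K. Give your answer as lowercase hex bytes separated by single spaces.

5c d4 8e 05 7e ca a7 02 50 37 0b 8a b7

Since C = m ⊕ K, XORing both sides with m gives K = m ⊕ C.
 72 XOR  20 =  92
204 XOR  24 = 212
 27 XOR 149 = 142
114 XOR 119 =   5
167 XOR 217 = 126
173 XOR 103 = 202
  2 XOR 165 = 167
176 XOR 178 =   2
 39 XOR 119 =  80
247 XOR 192 =  55
147 XOR 152 =  11
167 XOR  45 = 138
162 XOR  21 = 183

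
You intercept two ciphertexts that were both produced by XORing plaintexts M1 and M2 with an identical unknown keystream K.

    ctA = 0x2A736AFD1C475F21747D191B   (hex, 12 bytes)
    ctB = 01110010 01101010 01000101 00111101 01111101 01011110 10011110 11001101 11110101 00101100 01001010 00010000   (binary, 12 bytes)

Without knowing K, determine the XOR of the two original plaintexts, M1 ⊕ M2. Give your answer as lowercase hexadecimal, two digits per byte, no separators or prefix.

ctA ⊕ ctB = (M1 ⊕ K) ⊕ (M2 ⊕ K) = M1 ⊕ M2 — the shared key cancels under XOR.
byte 0: 2a XOR 72 = 58
byte 1: 73 XOR 6a = 19
byte 2: 6a XOR 45 = 2f
byte 3: fd XOR 3d = c0
byte 4: 1c XOR 7d = 61
byte 5: 47 XOR 5e = 19
byte 6: 5f XOR 9e = c1
byte 7: 21 XOR cd = ec
byte 8: 74 XOR f5 = 81
byte 9: 7d XOR 2c = 51
byte 10: 19 XOR 4a = 53
byte 11: 1b XOR 10 = 0b

58192fc06119c1ec8151530b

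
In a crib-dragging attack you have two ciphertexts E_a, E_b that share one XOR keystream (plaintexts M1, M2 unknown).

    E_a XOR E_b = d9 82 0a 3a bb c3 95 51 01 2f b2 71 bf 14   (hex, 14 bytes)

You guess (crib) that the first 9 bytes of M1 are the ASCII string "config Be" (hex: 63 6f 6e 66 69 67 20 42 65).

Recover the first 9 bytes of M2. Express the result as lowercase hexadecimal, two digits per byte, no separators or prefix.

baed645cd2a4b51364

Since E_a ⊕ E_b = M1 ⊕ M2, XORing with the guessed M1 bytes yields the corresponding M2 bytes: M2 = (E_a ⊕ E_b) ⊕ M1.
d9 XOR 63 = ba
82 XOR 6f = ed
0a XOR 6e = 64
3a XOR 66 = 5c
bb XOR 69 = d2
c3 XOR 67 = a4
95 XOR 20 = b5
51 XOR 42 = 13
01 XOR 65 = 64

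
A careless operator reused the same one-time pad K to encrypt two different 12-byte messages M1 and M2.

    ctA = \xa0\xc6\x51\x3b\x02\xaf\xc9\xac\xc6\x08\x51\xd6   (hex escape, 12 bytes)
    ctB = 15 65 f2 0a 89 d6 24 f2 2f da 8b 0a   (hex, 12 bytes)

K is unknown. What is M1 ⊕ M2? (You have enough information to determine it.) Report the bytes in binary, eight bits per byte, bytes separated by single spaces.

ctA ⊕ ctB = (M1 ⊕ K) ⊕ (M2 ⊕ K) = M1 ⊕ M2 — the shared key cancels under XOR.
byte 0: 160 xor  21 = 181
byte 1: 198 xor 101 = 163
byte 2:  81 xor 242 = 163
byte 3:  59 xor  10 =  49
byte 4:   2 xor 137 = 139
byte 5: 175 xor 214 = 121
byte 6: 201 xor  36 = 237
byte 7: 172 xor 242 =  94
byte 8: 198 xor  47 = 233
byte 9:   8 xor 218 = 210
byte 10:  81 xor 139 = 218
byte 11: 214 xor  10 = 220

10110101 10100011 10100011 00110001 10001011 01111001 11101101 01011110 11101001 11010010 11011010 11011100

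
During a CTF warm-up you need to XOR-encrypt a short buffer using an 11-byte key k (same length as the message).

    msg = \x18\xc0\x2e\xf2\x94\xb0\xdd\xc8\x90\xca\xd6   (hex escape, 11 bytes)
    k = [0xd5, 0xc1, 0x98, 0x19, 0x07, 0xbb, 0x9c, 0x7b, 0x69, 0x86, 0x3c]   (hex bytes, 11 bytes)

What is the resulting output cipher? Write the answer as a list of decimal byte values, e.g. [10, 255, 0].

[205, 1, 182, 235, 147, 11, 65, 179, 249, 76, 234]

XOR is its own inverse, so applying the key byte-wise gives the result directly.
byte 0: 18 ⊕ d5 = cd
byte 1: c0 ⊕ c1 = 01
byte 2: 2e ⊕ 98 = b6
byte 3: f2 ⊕ 19 = eb
byte 4: 94 ⊕ 07 = 93
byte 5: b0 ⊕ bb = 0b
byte 6: dd ⊕ 9c = 41
byte 7: c8 ⊕ 7b = b3
byte 8: 90 ⊕ 69 = f9
byte 9: ca ⊕ 86 = 4c
byte 10: d6 ⊕ 3c = ea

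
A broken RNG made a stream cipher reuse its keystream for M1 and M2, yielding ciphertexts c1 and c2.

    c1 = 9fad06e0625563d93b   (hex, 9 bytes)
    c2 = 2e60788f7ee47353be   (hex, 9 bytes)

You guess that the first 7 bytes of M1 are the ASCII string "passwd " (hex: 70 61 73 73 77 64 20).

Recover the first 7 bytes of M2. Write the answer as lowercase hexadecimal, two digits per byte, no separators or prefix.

c1ac0d1c6bd530

First, c1 ⊕ c2 = (M1 ⊕ K) ⊕ (M2 ⊕ K) = M1 ⊕ M2, so the key drops out. Then M2 = (M1 ⊕ M2) ⊕ M1 over the first 7 bytes.
byte 0: (9f ^ 2e) ^ 70 = b1 ^ 70 = c1
byte 1: (ad ^ 60) ^ 61 = cd ^ 61 = ac
byte 2: (06 ^ 78) ^ 73 = 7e ^ 73 = 0d
byte 3: (e0 ^ 8f) ^ 73 = 6f ^ 73 = 1c
byte 4: (62 ^ 7e) ^ 77 = 1c ^ 77 = 6b
byte 5: (55 ^ e4) ^ 64 = b1 ^ 64 = d5
byte 6: (63 ^ 73) ^ 20 = 10 ^ 20 = 30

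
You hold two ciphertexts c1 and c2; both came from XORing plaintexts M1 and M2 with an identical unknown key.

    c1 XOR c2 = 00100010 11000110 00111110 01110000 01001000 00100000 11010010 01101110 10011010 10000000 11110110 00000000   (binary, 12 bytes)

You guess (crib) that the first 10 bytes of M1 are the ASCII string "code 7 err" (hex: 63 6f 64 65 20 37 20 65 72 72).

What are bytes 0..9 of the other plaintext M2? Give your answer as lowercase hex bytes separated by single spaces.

Since c1 ⊕ c2 = M1 ⊕ M2, XORing with the guessed M1 bytes yields the corresponding M2 bytes: M2 = (c1 ⊕ c2) ⊕ M1.
byte 0: 22 XOR 63 = 41
byte 1: c6 XOR 6f = a9
byte 2: 3e XOR 64 = 5a
byte 3: 70 XOR 65 = 15
byte 4: 48 XOR 20 = 68
byte 5: 20 XOR 37 = 17
byte 6: d2 XOR 20 = f2
byte 7: 6e XOR 65 = 0b
byte 8: 9a XOR 72 = e8
byte 9: 80 XOR 72 = f2

41 a9 5a 15 68 17 f2 0b e8 f2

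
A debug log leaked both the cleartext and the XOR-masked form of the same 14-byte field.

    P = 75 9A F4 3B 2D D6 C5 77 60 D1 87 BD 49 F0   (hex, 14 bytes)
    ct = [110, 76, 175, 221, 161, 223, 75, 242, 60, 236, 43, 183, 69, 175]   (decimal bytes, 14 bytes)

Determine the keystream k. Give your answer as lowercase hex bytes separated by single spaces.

Since ct = P ⊕ k, XORing both sides with P gives k = P ⊕ ct.
byte 0: 117 ⊕ 110 =  27
byte 1: 154 ⊕  76 = 214
byte 2: 244 ⊕ 175 =  91
byte 3:  59 ⊕ 221 = 230
byte 4:  45 ⊕ 161 = 140
byte 5: 214 ⊕ 223 =   9
byte 6: 197 ⊕  75 = 142
byte 7: 119 ⊕ 242 = 133
byte 8:  96 ⊕  60 =  92
byte 9: 209 ⊕ 236 =  61
byte 10: 135 ⊕  43 = 172
byte 11: 189 ⊕ 183 =  10
byte 12:  73 ⊕  69 =  12
byte 13: 240 ⊕ 175 =  95

1b d6 5b e6 8c 09 8e 85 5c 3d ac 0a 0c 5f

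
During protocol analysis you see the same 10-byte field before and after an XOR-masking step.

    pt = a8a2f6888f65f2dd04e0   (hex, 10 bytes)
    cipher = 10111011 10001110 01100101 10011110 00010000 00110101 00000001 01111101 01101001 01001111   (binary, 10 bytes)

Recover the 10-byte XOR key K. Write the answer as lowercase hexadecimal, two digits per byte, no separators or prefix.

132c93169f50f3a06daf

Since cipher = pt ⊕ K, XORing both sides with pt gives K = pt ⊕ cipher.
byte 0: 168 XOR 187 =  19
byte 1: 162 XOR 142 =  44
byte 2: 246 XOR 101 = 147
byte 3: 136 XOR 158 =  22
byte 4: 143 XOR  16 = 159
byte 5: 101 XOR  53 =  80
byte 6: 242 XOR   1 = 243
byte 7: 221 XOR 125 = 160
byte 8:   4 XOR 105 = 109
byte 9: 224 XOR  79 = 175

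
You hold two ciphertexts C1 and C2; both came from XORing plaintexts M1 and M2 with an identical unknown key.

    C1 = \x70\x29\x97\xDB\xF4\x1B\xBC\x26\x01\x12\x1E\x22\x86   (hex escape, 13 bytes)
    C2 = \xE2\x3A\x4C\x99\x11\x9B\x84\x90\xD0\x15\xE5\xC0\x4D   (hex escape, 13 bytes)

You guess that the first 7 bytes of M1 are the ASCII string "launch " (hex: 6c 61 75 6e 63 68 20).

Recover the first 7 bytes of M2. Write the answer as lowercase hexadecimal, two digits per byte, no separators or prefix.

First, C1 ⊕ C2 = (M1 ⊕ K) ⊕ (M2 ⊕ K) = M1 ⊕ M2, so the key drops out. Then M2 = (M1 ⊕ M2) ⊕ M1 over the first 7 bytes.
byte 0: (70 ^ e2) ^ 6c = 92 ^ 6c = fe
byte 1: (29 ^ 3a) ^ 61 = 13 ^ 61 = 72
byte 2: (97 ^ 4c) ^ 75 = db ^ 75 = ae
byte 3: (db ^ 99) ^ 6e = 42 ^ 6e = 2c
byte 4: (f4 ^ 11) ^ 63 = e5 ^ 63 = 86
byte 5: (1b ^ 9b) ^ 68 = 80 ^ 68 = e8
byte 6: (bc ^ 84) ^ 20 = 38 ^ 20 = 18

fe72ae2c86e818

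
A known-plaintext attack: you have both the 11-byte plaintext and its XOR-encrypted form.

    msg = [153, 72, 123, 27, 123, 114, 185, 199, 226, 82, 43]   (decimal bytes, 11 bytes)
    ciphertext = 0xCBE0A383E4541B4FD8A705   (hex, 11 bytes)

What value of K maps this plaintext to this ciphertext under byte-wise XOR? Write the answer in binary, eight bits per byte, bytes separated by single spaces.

Since ciphertext = msg ⊕ K, XORing both sides with msg gives K = msg ⊕ ciphertext.
153 ⊕ 203 =  82
 72 ⊕ 224 = 168
123 ⊕ 163 = 216
 27 ⊕ 131 = 152
123 ⊕ 228 = 159
114 ⊕  84 =  38
185 ⊕  27 = 162
199 ⊕  79 = 136
226 ⊕ 216 =  58
 82 ⊕ 167 = 245
 43 ⊕   5 =  46

01010010 10101000 11011000 10011000 10011111 00100110 10100010 10001000 00111010 11110101 00101110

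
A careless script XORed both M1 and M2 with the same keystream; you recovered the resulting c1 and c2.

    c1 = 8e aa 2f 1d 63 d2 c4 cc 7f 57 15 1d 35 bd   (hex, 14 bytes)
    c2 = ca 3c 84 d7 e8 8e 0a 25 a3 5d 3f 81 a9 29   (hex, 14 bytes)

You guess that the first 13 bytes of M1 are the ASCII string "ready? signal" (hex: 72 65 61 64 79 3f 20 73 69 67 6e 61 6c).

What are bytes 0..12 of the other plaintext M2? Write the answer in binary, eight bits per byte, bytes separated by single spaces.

00110110 11110011 11001010 10101110 11110010 01100011 11101110 10011010 10110101 01101101 01000100 11111101 11110000

First, c1 ⊕ c2 = (M1 ⊕ K) ⊕ (M2 ⊕ K) = M1 ⊕ M2, so the key drops out. Then M2 = (M1 ⊕ M2) ⊕ M1 over the first 13 bytes.
byte 0: (8e ^ ca) ^ 72 = 44 ^ 72 = 36
byte 1: (aa ^ 3c) ^ 65 = 96 ^ 65 = f3
byte 2: (2f ^ 84) ^ 61 = ab ^ 61 = ca
byte 3: (1d ^ d7) ^ 64 = ca ^ 64 = ae
byte 4: (63 ^ e8) ^ 79 = 8b ^ 79 = f2
byte 5: (d2 ^ 8e) ^ 3f = 5c ^ 3f = 63
byte 6: (c4 ^ 0a) ^ 20 = ce ^ 20 = ee
byte 7: (cc ^ 25) ^ 73 = e9 ^ 73 = 9a
byte 8: (7f ^ a3) ^ 69 = dc ^ 69 = b5
byte 9: (57 ^ 5d) ^ 67 = 0a ^ 67 = 6d
byte 10: (15 ^ 3f) ^ 6e = 2a ^ 6e = 44
byte 11: (1d ^ 81) ^ 61 = 9c ^ 61 = fd
byte 12: (35 ^ a9) ^ 6c = 9c ^ 6c = f0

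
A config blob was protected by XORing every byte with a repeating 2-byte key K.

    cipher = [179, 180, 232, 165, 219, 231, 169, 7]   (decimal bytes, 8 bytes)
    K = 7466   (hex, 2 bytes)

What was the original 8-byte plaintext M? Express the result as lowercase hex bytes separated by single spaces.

c7 d2 9c c3 af 81 dd 61

The 2-byte key repeats, so the effective keystream is 74 66 74 66 74 66 74 66.
byte 0: 179 ⊕ 116 = 199
byte 1: 180 ⊕ 102 = 210
byte 2: 232 ⊕ 116 = 156
byte 3: 165 ⊕ 102 = 195
byte 4: 219 ⊕ 116 = 175
byte 5: 231 ⊕ 102 = 129
byte 6: 169 ⊕ 116 = 221
byte 7:   7 ⊕ 102 =  97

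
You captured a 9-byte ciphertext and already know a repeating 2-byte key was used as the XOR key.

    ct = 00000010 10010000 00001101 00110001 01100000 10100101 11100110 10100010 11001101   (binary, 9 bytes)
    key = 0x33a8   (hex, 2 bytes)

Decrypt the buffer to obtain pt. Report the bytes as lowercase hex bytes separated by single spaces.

31 38 3e 99 53 0d d5 0a fe

The 2-byte key repeats, so the effective keystream is 33 a8 33 a8 33 a8 33 a8 33.
byte 0: 02 ^ 33 = 31
byte 1: 90 ^ a8 = 38
byte 2: 0d ^ 33 = 3e
byte 3: 31 ^ a8 = 99
byte 4: 60 ^ 33 = 53
byte 5: a5 ^ a8 = 0d
byte 6: e6 ^ 33 = d5
byte 7: a2 ^ a8 = 0a
byte 8: cd ^ 33 = fe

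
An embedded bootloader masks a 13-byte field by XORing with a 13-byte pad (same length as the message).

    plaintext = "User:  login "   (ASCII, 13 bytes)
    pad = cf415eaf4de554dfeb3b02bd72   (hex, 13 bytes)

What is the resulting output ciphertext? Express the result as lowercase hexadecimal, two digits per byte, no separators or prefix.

9a323bdd77c574b3845c6bd352

XOR is its own inverse, so applying the key byte-wise gives the result directly.
55 XOR cf = 9a
73 XOR 41 = 32
65 XOR 5e = 3b
72 XOR af = dd
3a XOR 4d = 77
20 XOR e5 = c5
20 XOR 54 = 74
6c XOR df = b3
6f XOR eb = 84
67 XOR 3b = 5c
69 XOR 02 = 6b
6e XOR bd = d3
20 XOR 72 = 52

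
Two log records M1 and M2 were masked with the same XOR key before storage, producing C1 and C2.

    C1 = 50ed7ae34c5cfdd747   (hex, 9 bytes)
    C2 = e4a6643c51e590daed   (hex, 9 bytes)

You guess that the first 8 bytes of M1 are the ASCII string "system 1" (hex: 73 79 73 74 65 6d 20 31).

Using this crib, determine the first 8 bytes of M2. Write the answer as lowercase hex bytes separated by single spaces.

First, C1 ⊕ C2 = (M1 ⊕ K) ⊕ (M2 ⊕ K) = M1 ⊕ M2, so the key drops out. Then M2 = (M1 ⊕ M2) ⊕ M1 over the first 8 bytes.
byte 0: (50 XOR e4) XOR 73 = b4 XOR 73 = c7
byte 1: (ed XOR a6) XOR 79 = 4b XOR 79 = 32
byte 2: (7a XOR 64) XOR 73 = 1e XOR 73 = 6d
byte 3: (e3 XOR 3c) XOR 74 = df XOR 74 = ab
byte 4: (4c XOR 51) XOR 65 = 1d XOR 65 = 78
byte 5: (5c XOR e5) XOR 6d = b9 XOR 6d = d4
byte 6: (fd XOR 90) XOR 20 = 6d XOR 20 = 4d
byte 7: (d7 XOR da) XOR 31 = 0d XOR 31 = 3c

c7 32 6d ab 78 d4 4d 3c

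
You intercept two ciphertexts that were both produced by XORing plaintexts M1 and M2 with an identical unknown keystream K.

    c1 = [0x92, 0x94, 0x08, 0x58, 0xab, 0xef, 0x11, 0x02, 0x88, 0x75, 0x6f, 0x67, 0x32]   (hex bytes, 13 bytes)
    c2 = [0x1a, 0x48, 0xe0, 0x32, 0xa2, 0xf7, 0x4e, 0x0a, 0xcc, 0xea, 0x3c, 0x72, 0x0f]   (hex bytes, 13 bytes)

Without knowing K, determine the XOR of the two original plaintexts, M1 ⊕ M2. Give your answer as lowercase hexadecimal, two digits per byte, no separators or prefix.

88dce86a09185f08449f53153d

c1 ⊕ c2 = (M1 ⊕ K) ⊕ (M2 ⊕ K) = M1 ⊕ M2 — the shared key cancels under XOR.
byte 0: 10010010 XOR 00011010 = 10001000
byte 1: 10010100 XOR 01001000 = 11011100
byte 2: 00001000 XOR 11100000 = 11101000
byte 3: 01011000 XOR 00110010 = 01101010
byte 4: 10101011 XOR 10100010 = 00001001
byte 5: 11101111 XOR 11110111 = 00011000
byte 6: 00010001 XOR 01001110 = 01011111
byte 7: 00000010 XOR 00001010 = 00001000
byte 8: 10001000 XOR 11001100 = 01000100
byte 9: 01110101 XOR 11101010 = 10011111
byte 10: 01101111 XOR 00111100 = 01010011
byte 11: 01100111 XOR 01110010 = 00010101
byte 12: 00110010 XOR 00001111 = 00111101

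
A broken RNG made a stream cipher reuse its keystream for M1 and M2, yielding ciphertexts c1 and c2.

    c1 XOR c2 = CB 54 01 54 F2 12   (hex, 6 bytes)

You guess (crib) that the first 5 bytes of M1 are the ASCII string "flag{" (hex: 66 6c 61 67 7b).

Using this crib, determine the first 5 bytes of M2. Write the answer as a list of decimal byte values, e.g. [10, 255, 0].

Since c1 ⊕ c2 = M1 ⊕ M2, XORing with the guessed M1 bytes yields the corresponding M2 bytes: M2 = (c1 ⊕ c2) ⊕ M1.
cb ⊕ 66 = ad
54 ⊕ 6c = 38
01 ⊕ 61 = 60
54 ⊕ 67 = 33
f2 ⊕ 7b = 89

[173, 56, 96, 51, 137]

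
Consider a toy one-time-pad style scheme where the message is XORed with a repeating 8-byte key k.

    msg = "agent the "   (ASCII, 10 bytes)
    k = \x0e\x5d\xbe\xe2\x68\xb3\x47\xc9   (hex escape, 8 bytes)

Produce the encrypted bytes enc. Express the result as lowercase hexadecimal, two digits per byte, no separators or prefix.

The 8-byte key repeats, so the effective keystream is 0e 5d be e2 68 b3 47 c9 0e 5d.
byte 0: 61 ^ 0e = 6f
byte 1: 67 ^ 5d = 3a
byte 2: 65 ^ be = db
byte 3: 6e ^ e2 = 8c
byte 4: 74 ^ 68 = 1c
byte 5: 20 ^ b3 = 93
byte 6: 74 ^ 47 = 33
byte 7: 68 ^ c9 = a1
byte 8: 65 ^ 0e = 6b
byte 9: 20 ^ 5d = 7d

6f3adb8c1c9333a16b7d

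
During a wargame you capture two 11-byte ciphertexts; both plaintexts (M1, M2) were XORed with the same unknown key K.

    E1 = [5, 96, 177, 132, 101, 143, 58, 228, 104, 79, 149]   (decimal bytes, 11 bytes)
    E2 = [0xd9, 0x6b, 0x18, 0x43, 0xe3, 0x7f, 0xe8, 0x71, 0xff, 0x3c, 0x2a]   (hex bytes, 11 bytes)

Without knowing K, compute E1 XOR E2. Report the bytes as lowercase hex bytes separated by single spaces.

E1 ⊕ E2 = (M1 ⊕ K) ⊕ (M2 ⊕ K) = M1 ⊕ M2 — the shared key cancels under XOR.
05 XOR d9 = dc
60 XOR 6b = 0b
b1 XOR 18 = a9
84 XOR 43 = c7
65 XOR e3 = 86
8f XOR 7f = f0
3a XOR e8 = d2
e4 XOR 71 = 95
68 XOR ff = 97
4f XOR 3c = 73
95 XOR 2a = bf

dc 0b a9 c7 86 f0 d2 95 97 73 bf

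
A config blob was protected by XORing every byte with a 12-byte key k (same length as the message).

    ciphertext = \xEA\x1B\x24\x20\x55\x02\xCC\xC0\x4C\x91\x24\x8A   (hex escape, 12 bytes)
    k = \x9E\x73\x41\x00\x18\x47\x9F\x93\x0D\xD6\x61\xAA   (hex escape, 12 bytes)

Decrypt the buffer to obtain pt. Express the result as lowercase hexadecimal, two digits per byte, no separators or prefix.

ea xor 9e = 74
1b xor 73 = 68
24 xor 41 = 65
20 xor 00 = 20
55 xor 18 = 4d
02 xor 47 = 45
cc xor 9f = 53
c0 xor 93 = 53
4c xor 0d = 41
91 xor d6 = 47
24 xor 61 = 45
8a xor aa = 20

746865204d45535341474520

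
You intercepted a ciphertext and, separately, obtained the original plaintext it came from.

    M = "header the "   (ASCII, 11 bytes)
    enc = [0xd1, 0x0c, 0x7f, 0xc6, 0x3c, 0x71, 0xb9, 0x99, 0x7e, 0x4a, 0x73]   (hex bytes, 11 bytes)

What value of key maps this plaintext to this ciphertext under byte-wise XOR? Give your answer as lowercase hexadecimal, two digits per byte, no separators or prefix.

b9691ea2590399ed162f53

Since enc = M ⊕ key, XORing both sides with M gives key = M ⊕ enc.
01101000 ⊕ 11010001 = 10111001
01100101 ⊕ 00001100 = 01101001
01100001 ⊕ 01111111 = 00011110
01100100 ⊕ 11000110 = 10100010
01100101 ⊕ 00111100 = 01011001
01110010 ⊕ 01110001 = 00000011
00100000 ⊕ 10111001 = 10011001
01110100 ⊕ 10011001 = 11101101
01101000 ⊕ 01111110 = 00010110
01100101 ⊕ 01001010 = 00101111
00100000 ⊕ 01110011 = 01010011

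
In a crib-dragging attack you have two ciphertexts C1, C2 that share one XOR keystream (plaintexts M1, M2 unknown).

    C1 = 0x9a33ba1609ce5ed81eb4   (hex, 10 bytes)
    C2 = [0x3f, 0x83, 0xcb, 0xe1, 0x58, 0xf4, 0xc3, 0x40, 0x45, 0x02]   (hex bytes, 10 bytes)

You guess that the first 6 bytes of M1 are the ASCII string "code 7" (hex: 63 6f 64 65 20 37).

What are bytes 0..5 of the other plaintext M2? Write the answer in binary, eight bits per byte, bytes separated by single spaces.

First, C1 ⊕ C2 = (M1 ⊕ K) ⊕ (M2 ⊕ K) = M1 ⊕ M2, so the key drops out. Then M2 = (M1 ⊕ M2) ⊕ M1 over the first 6 bytes.
byte 0: (9a XOR 3f) XOR 63 = a5 XOR 63 = c6
byte 1: (33 XOR 83) XOR 6f = b0 XOR 6f = df
byte 2: (ba XOR cb) XOR 64 = 71 XOR 64 = 15
byte 3: (16 XOR e1) XOR 65 = f7 XOR 65 = 92
byte 4: (09 XOR 58) XOR 20 = 51 XOR 20 = 71
byte 5: (ce XOR f4) XOR 37 = 3a XOR 37 = 0d

11000110 11011111 00010101 10010010 01110001 00001101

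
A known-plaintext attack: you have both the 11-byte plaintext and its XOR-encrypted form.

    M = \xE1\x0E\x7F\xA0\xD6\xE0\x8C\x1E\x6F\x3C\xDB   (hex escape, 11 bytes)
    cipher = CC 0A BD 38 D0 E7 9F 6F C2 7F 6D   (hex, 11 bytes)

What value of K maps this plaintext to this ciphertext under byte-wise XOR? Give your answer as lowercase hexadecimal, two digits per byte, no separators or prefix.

Since cipher = M ⊕ K, XORing both sides with M gives K = M ⊕ cipher.
byte 0: 225 xor 204 =  45
byte 1:  14 xor  10 =   4
byte 2: 127 xor 189 = 194
byte 3: 160 xor  56 = 152
byte 4: 214 xor 208 =   6
byte 5: 224 xor 231 =   7
byte 6: 140 xor 159 =  19
byte 7:  30 xor 111 = 113
byte 8: 111 xor 194 = 173
byte 9:  60 xor 127 =  67
byte 10: 219 xor 109 = 182

2d04c29806071371ad43b6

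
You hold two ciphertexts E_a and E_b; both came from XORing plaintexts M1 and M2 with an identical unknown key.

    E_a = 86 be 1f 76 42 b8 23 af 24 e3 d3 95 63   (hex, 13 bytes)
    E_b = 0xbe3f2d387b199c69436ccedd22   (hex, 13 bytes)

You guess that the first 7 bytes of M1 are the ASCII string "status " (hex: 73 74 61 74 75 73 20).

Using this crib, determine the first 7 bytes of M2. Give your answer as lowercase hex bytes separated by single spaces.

4b f5 53 3a 4c d2 9f

First, E_a ⊕ E_b = (M1 ⊕ K) ⊕ (M2 ⊕ K) = M1 ⊕ M2, so the key drops out. Then M2 = (M1 ⊕ M2) ⊕ M1 over the first 7 bytes.
byte 0: (86 ⊕ be) ⊕ 73 = 38 ⊕ 73 = 4b
byte 1: (be ⊕ 3f) ⊕ 74 = 81 ⊕ 74 = f5
byte 2: (1f ⊕ 2d) ⊕ 61 = 32 ⊕ 61 = 53
byte 3: (76 ⊕ 38) ⊕ 74 = 4e ⊕ 74 = 3a
byte 4: (42 ⊕ 7b) ⊕ 75 = 39 ⊕ 75 = 4c
byte 5: (b8 ⊕ 19) ⊕ 73 = a1 ⊕ 73 = d2
byte 6: (23 ⊕ 9c) ⊕ 20 = bf ⊕ 20 = 9f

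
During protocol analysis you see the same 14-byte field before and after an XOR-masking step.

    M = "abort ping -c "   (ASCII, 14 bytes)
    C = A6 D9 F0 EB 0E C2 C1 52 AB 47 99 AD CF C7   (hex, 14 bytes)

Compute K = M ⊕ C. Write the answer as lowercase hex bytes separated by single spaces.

c7 bb 9f 99 7a e2 b1 3b c5 20 b9 80 ac e7

Since C = M ⊕ K, XORing both sides with M gives K = M ⊕ C.
61 ^ a6 = c7
62 ^ d9 = bb
6f ^ f0 = 9f
72 ^ eb = 99
74 ^ 0e = 7a
20 ^ c2 = e2
70 ^ c1 = b1
69 ^ 52 = 3b
6e ^ ab = c5
67 ^ 47 = 20
20 ^ 99 = b9
2d ^ ad = 80
63 ^ cf = ac
20 ^ c7 = e7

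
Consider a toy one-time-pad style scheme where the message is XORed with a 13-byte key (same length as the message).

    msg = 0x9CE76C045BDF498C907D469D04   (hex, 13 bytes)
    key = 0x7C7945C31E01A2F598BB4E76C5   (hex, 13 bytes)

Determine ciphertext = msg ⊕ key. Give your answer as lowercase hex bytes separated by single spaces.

e0 9e 29 c7 45 de eb 79 08 c6 08 eb c1

byte 0: 9c ^ 7c = e0
byte 1: e7 ^ 79 = 9e
byte 2: 6c ^ 45 = 29
byte 3: 04 ^ c3 = c7
byte 4: 5b ^ 1e = 45
byte 5: df ^ 01 = de
byte 6: 49 ^ a2 = eb
byte 7: 8c ^ f5 = 79
byte 8: 90 ^ 98 = 08
byte 9: 7d ^ bb = c6
byte 10: 46 ^ 4e = 08
byte 11: 9d ^ 76 = eb
byte 12: 04 ^ c5 = c1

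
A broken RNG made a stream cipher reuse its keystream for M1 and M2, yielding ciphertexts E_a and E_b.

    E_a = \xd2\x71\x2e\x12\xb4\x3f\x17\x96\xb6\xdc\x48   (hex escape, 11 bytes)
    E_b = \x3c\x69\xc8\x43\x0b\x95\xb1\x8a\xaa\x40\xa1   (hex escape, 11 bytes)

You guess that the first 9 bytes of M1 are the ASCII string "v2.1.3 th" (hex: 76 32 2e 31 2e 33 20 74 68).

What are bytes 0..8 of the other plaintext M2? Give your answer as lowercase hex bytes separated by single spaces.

First, E_a ⊕ E_b = (M1 ⊕ K) ⊕ (M2 ⊕ K) = M1 ⊕ M2, so the key drops out. Then M2 = (M1 ⊕ M2) ⊕ M1 over the first 9 bytes.
byte 0: (d2 xor 3c) xor 76 = ee xor 76 = 98
byte 1: (71 xor 69) xor 32 = 18 xor 32 = 2a
byte 2: (2e xor c8) xor 2e = e6 xor 2e = c8
byte 3: (12 xor 43) xor 31 = 51 xor 31 = 60
byte 4: (b4 xor 0b) xor 2e = bf xor 2e = 91
byte 5: (3f xor 95) xor 33 = aa xor 33 = 99
byte 6: (17 xor b1) xor 20 = a6 xor 20 = 86
byte 7: (96 xor 8a) xor 74 = 1c xor 74 = 68
byte 8: (b6 xor aa) xor 68 = 1c xor 68 = 74

98 2a c8 60 91 99 86 68 74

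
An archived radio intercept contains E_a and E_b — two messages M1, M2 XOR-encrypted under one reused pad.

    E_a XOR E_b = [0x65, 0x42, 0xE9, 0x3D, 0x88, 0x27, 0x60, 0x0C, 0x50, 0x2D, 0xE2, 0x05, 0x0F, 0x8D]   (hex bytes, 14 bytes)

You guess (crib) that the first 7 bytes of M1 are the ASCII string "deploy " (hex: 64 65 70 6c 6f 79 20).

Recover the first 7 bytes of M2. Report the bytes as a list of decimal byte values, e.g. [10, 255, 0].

Since E_a ⊕ E_b = M1 ⊕ M2, XORing with the guessed M1 bytes yields the corresponding M2 bytes: M2 = (E_a ⊕ E_b) ⊕ M1.
byte 0: 65 xor 64 = 01
byte 1: 42 xor 65 = 27
byte 2: e9 xor 70 = 99
byte 3: 3d xor 6c = 51
byte 4: 88 xor 6f = e7
byte 5: 27 xor 79 = 5e
byte 6: 60 xor 20 = 40

[1, 39, 153, 81, 231, 94, 64]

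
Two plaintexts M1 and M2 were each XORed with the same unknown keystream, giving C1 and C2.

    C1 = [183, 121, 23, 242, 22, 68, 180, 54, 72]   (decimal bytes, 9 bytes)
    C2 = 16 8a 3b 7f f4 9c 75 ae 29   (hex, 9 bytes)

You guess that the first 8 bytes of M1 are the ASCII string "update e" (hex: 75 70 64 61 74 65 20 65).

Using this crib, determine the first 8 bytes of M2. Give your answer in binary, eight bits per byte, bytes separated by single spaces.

First, C1 ⊕ C2 = (M1 ⊕ K) ⊕ (M2 ⊕ K) = M1 ⊕ M2, so the key drops out. Then M2 = (M1 ⊕ M2) ⊕ M1 over the first 8 bytes.
byte 0: (b7 ^ 16) ^ 75 = a1 ^ 75 = d4
byte 1: (79 ^ 8a) ^ 70 = f3 ^ 70 = 83
byte 2: (17 ^ 3b) ^ 64 = 2c ^ 64 = 48
byte 3: (f2 ^ 7f) ^ 61 = 8d ^ 61 = ec
byte 4: (16 ^ f4) ^ 74 = e2 ^ 74 = 96
byte 5: (44 ^ 9c) ^ 65 = d8 ^ 65 = bd
byte 6: (b4 ^ 75) ^ 20 = c1 ^ 20 = e1
byte 7: (36 ^ ae) ^ 65 = 98 ^ 65 = fd

11010100 10000011 01001000 11101100 10010110 10111101 11100001 11111101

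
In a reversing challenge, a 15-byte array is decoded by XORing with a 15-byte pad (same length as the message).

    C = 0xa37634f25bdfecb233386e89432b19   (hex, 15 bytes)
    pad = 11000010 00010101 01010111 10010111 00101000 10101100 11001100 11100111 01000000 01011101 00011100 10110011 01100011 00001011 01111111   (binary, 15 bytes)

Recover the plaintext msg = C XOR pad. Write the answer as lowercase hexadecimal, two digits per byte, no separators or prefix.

61636365737320557365723a202066

a3 xor c2 = 61
76 xor 15 = 63
34 xor 57 = 63
f2 xor 97 = 65
5b xor 28 = 73
df xor ac = 73
ec xor cc = 20
b2 xor e7 = 55
33 xor 40 = 73
38 xor 5d = 65
6e xor 1c = 72
89 xor b3 = 3a
43 xor 63 = 20
2b xor 0b = 20
19 xor 7f = 66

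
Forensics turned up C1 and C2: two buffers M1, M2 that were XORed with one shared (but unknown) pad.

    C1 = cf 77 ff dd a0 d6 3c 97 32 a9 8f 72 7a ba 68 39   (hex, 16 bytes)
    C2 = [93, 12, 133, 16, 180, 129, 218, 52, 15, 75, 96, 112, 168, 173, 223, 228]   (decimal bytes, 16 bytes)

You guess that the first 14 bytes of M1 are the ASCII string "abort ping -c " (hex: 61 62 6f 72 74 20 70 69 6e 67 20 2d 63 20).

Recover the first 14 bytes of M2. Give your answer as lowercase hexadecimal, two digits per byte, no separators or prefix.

First, C1 ⊕ C2 = (M1 ⊕ K) ⊕ (M2 ⊕ K) = M1 ⊕ M2, so the key drops out. Then M2 = (M1 ⊕ M2) ⊕ M1 over the first 14 bytes.
byte 0: (cf ^ 5d) ^ 61 = 92 ^ 61 = f3
byte 1: (77 ^ 0c) ^ 62 = 7b ^ 62 = 19
byte 2: (ff ^ 85) ^ 6f = 7a ^ 6f = 15
byte 3: (dd ^ 10) ^ 72 = cd ^ 72 = bf
byte 4: (a0 ^ b4) ^ 74 = 14 ^ 74 = 60
byte 5: (d6 ^ 81) ^ 20 = 57 ^ 20 = 77
byte 6: (3c ^ da) ^ 70 = e6 ^ 70 = 96
byte 7: (97 ^ 34) ^ 69 = a3 ^ 69 = ca
byte 8: (32 ^ 0f) ^ 6e = 3d ^ 6e = 53
byte 9: (a9 ^ 4b) ^ 67 = e2 ^ 67 = 85
byte 10: (8f ^ 60) ^ 20 = ef ^ 20 = cf
byte 11: (72 ^ 70) ^ 2d = 02 ^ 2d = 2f
byte 12: (7a ^ a8) ^ 63 = d2 ^ 63 = b1
byte 13: (ba ^ ad) ^ 20 = 17 ^ 20 = 37

f31915bf607796ca5385cf2fb137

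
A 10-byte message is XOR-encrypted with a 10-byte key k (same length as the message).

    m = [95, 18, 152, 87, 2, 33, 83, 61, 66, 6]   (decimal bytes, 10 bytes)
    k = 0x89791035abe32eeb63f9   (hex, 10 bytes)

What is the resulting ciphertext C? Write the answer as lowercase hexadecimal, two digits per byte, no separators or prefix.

d66b8862a9c27dd621ff

XOR is its own inverse, so applying the key byte-wise gives the result directly.
byte 0: 5f XOR 89 = d6
byte 1: 12 XOR 79 = 6b
byte 2: 98 XOR 10 = 88
byte 3: 57 XOR 35 = 62
byte 4: 02 XOR ab = a9
byte 5: 21 XOR e3 = c2
byte 6: 53 XOR 2e = 7d
byte 7: 3d XOR eb = d6
byte 8: 42 XOR 63 = 21
byte 9: 06 XOR f9 = ff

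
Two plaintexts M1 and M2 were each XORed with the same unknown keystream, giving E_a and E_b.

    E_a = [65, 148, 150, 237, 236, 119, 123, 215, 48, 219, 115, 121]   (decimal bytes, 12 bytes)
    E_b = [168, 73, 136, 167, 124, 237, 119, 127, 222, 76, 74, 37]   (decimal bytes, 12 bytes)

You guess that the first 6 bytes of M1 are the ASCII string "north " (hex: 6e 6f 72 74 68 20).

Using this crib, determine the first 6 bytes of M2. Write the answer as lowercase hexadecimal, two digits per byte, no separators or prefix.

First, E_a ⊕ E_b = (M1 ⊕ K) ⊕ (M2 ⊕ K) = M1 ⊕ M2, so the key drops out. Then M2 = (M1 ⊕ M2) ⊕ M1 over the first 6 bytes.
byte 0: (41 ^ a8) ^ 6e = e9 ^ 6e = 87
byte 1: (94 ^ 49) ^ 6f = dd ^ 6f = b2
byte 2: (96 ^ 88) ^ 72 = 1e ^ 72 = 6c
byte 3: (ed ^ a7) ^ 74 = 4a ^ 74 = 3e
byte 4: (ec ^ 7c) ^ 68 = 90 ^ 68 = f8
byte 5: (77 ^ ed) ^ 20 = 9a ^ 20 = ba

87b26c3ef8ba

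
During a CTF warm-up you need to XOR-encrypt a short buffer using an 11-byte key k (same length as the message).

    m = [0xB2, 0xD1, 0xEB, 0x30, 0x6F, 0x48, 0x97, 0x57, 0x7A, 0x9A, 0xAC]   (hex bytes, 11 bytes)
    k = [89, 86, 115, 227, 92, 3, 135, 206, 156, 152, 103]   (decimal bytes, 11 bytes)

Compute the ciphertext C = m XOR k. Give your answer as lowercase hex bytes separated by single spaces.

10110010 xor 01011001 = 11101011
11010001 xor 01010110 = 10000111
11101011 xor 01110011 = 10011000
00110000 xor 11100011 = 11010011
01101111 xor 01011100 = 00110011
01001000 xor 00000011 = 01001011
10010111 xor 10000111 = 00010000
01010111 xor 11001110 = 10011001
01111010 xor 10011100 = 11100110
10011010 xor 10011000 = 00000010
10101100 xor 01100111 = 11001011

eb 87 98 d3 33 4b 10 99 e6 02 cb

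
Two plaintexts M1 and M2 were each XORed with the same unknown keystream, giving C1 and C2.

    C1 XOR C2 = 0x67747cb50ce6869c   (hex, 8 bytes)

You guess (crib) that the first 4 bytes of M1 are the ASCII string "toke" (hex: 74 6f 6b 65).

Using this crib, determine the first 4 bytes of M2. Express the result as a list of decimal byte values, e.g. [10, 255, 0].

Since C1 ⊕ C2 = M1 ⊕ M2, XORing with the guessed M1 bytes yields the corresponding M2 bytes: M2 = (C1 ⊕ C2) ⊕ M1.
67 xor 74 = 13
74 xor 6f = 1b
7c xor 6b = 17
b5 xor 65 = d0

[19, 27, 23, 208]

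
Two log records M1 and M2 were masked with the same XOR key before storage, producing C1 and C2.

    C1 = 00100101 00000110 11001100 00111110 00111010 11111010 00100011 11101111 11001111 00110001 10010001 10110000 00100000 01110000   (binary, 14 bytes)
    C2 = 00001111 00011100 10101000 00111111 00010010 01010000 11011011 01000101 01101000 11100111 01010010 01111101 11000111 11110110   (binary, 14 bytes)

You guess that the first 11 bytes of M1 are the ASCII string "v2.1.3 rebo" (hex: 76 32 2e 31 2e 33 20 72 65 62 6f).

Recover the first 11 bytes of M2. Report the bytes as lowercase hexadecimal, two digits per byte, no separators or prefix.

5c284a300699d8d8c2b4ac

First, C1 ⊕ C2 = (M1 ⊕ K) ⊕ (M2 ⊕ K) = M1 ⊕ M2, so the key drops out. Then M2 = (M1 ⊕ M2) ⊕ M1 over the first 11 bytes.
byte 0: (25 XOR 0f) XOR 76 = 2a XOR 76 = 5c
byte 1: (06 XOR 1c) XOR 32 = 1a XOR 32 = 28
byte 2: (cc XOR a8) XOR 2e = 64 XOR 2e = 4a
byte 3: (3e XOR 3f) XOR 31 = 01 XOR 31 = 30
byte 4: (3a XOR 12) XOR 2e = 28 XOR 2e = 06
byte 5: (fa XOR 50) XOR 33 = aa XOR 33 = 99
byte 6: (23 XOR db) XOR 20 = f8 XOR 20 = d8
byte 7: (ef XOR 45) XOR 72 = aa XOR 72 = d8
byte 8: (cf XOR 68) XOR 65 = a7 XOR 65 = c2
byte 9: (31 XOR e7) XOR 62 = d6 XOR 62 = b4
byte 10: (91 XOR 52) XOR 6f = c3 XOR 6f = ac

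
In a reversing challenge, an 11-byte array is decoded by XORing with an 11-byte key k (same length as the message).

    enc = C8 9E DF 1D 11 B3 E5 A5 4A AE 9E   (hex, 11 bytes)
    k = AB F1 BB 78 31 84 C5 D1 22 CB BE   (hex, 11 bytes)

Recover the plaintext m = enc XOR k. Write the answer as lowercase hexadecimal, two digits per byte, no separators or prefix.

636f646520372074686520

c8 XOR ab = 63
9e XOR f1 = 6f
df XOR bb = 64
1d XOR 78 = 65
11 XOR 31 = 20
b3 XOR 84 = 37
e5 XOR c5 = 20
a5 XOR d1 = 74
4a XOR 22 = 68
ae XOR cb = 65
9e XOR be = 20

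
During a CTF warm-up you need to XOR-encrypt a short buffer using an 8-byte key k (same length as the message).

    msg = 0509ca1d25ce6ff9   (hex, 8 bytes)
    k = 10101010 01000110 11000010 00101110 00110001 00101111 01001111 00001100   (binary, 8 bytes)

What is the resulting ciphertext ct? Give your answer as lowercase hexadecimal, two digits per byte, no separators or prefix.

af4f083314e120f5

XOR is its own inverse, so applying the key byte-wise gives the result directly.
  5 ⊕ 170 = 175
  9 ⊕  70 =  79
202 ⊕ 194 =   8
 29 ⊕  46 =  51
 37 ⊕  49 =  20
206 ⊕  47 = 225
111 ⊕  79 =  32
249 ⊕  12 = 245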